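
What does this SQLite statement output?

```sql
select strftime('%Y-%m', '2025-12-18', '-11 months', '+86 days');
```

First apply '-11 months', '+86 days': 2025-12-18 → 2025-04-14.
`%Y-%m` extracts the year-month: 2025-04.

2025-04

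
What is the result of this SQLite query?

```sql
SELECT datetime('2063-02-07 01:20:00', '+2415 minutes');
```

2415 minutes = 40h 15m; +2415 minutes from 2063-02-07 01:20:00 is 2063-02-08 17:35:00 (crosses midnight).

2063-02-08 17:35:00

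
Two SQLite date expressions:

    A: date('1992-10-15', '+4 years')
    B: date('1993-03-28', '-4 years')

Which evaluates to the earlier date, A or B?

B

A = 1996-10-15.
B = 1989-03-28.
B is earlier.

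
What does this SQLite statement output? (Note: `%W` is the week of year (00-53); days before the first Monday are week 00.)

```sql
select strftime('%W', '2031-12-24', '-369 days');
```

First apply '-369 days': 2031-12-24 → 2030-12-20.
2030-12-20 is a Friday. SQLite's %W counts Mondays since the year started; the result is 50.

50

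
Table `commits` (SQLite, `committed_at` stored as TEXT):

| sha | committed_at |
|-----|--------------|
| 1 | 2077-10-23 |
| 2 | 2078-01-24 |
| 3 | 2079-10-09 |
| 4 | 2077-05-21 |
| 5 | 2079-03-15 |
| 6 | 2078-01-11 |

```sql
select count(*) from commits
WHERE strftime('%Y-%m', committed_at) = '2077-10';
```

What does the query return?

Rows with year-month 2077-10: 2077-10-23 → 1.

1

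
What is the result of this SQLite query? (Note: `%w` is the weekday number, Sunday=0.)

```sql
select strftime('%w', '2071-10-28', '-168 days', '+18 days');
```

First apply '-168 days', '+18 days': 2071-10-28 → 2071-05-31.
2071-05-31 is a Sunday; with Sunday=0 that is 0.

0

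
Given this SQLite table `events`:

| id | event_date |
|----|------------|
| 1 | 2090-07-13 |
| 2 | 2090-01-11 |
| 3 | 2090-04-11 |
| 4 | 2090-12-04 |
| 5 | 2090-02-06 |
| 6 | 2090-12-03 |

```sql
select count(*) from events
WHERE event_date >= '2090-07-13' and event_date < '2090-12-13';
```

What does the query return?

Rows in [2090-07-13, 2090-12-13): 2090-07-13, 2090-12-04, 2090-12-03 → 3 rows.

3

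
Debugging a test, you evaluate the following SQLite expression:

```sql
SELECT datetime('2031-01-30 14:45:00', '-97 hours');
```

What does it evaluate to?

-97 hours from 2031-01-30 14:45:00 is 2031-01-26 13:45:00 (crosses midnight).

2031-01-26 13:45:00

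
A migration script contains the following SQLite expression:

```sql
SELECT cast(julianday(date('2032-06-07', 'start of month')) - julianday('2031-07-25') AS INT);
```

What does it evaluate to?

312

`start of month` rewinds 2032-06-07 to 2032-06-01.
6 days remain in July 2031 after the 25th (31 − 25).
Full months from August 2031 through May 2032 contribute their day counts.
Then 1 day into June 2032.
Total: 6 + 31 + 30 + 31 + 30 + 31 + 31 + 29 + 31 + 30 + 31 + 1 = 312.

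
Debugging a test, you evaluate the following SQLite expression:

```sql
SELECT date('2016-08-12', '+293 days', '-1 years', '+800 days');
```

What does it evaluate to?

Applying '+293 days' to 2016-08-12: counting 293 days forward gives 2017-06-01.
Adding -1 year to 2017-06-01 gives 2016-06-01.
Applying '+800 days' to 2016-06-01: counting 800 days forward gives 2018-08-10.

2018-08-10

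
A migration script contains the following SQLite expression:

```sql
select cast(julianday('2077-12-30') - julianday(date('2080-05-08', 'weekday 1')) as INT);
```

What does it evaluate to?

`weekday 1` advances to the next Monday; 2080-05-08 is a Wednesday, so it moves forward to 2080-05-13.
1 day remains in December 2077 after the 30th (31 − 30).
Full months from January 2078 through April 2080 contribute their day counts.
Then 13 days into May 2080.
Total: 1 + 31 + 28 + 31 + 30 + 31 + 30 + 31 + 31 + 30 + 31 + 30 + 31 + 31 + 28 + 31 + 30 + 31 + 30 + 31 + 31 + 30 + 31 + 30 + 31 + 31 + 29 + 31 + 30 + 13 = 865.
The subtraction is earlier − later, so the result is −865 → -865.

-865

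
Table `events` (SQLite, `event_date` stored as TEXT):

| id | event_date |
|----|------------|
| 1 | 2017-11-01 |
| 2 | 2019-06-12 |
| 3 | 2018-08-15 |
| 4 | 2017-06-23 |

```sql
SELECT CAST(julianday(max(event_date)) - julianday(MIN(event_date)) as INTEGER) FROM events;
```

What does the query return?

719

MIN = 2017-06-23, MAX = 2019-06-12.
7 days remain in June 2017 after the 23rd (30 − 23).
Full months from July 2017 through May 2019 contribute their day counts.
Then 12 days into June 2019.
Total: 7 + 31 + 31 + 30 + 31 + 30 + 31 + 31 + 28 + 31 + 30 + 31 + 30 + 31 + 31 + 30 + 31 + 30 + 31 + 31 + 28 + 31 + 30 + 31 + 12 = 719.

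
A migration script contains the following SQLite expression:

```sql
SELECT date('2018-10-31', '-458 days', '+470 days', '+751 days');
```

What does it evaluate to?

Applying '-458 days' to 2018-10-31: counting 458 days back gives 2017-07-30.
Applying '+470 days' to 2017-07-30: counting 470 days forward gives 2018-11-12.
Applying '+751 days' to 2018-11-12: counting 751 days forward gives 2020-12-02.

2020-12-02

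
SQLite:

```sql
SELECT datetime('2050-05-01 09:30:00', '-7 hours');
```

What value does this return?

2050-05-01 02:30:00

-7 hours from 2050-05-01 09:30:00 is 2050-05-01 02:30:00.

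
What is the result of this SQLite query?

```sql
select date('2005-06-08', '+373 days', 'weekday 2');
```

Applying '+373 days' to 2005-06-08: counting 373 days forward gives 2006-06-16.
`weekday 2` advances to the next Tuesday; 2006-06-16 is a Friday, so it moves forward to 2006-06-20.

2006-06-20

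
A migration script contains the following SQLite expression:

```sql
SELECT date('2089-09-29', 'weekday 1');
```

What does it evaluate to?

`weekday 1` advances to the next Monday; 2089-09-29 is a Thursday, so it moves forward to 2089-10-03.

2089-10-03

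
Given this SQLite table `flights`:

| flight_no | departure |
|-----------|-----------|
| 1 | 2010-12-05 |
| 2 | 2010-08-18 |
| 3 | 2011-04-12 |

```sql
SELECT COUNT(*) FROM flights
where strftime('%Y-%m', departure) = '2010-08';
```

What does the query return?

1

Rows with year-month 2010-08: 2010-08-18 → 1.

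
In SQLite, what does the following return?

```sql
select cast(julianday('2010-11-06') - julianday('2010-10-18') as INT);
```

19

13 days remain in October 2010 after the 18th (31 − 18).
Then 6 days into November 2010.
Total: 13 + 6 = 19.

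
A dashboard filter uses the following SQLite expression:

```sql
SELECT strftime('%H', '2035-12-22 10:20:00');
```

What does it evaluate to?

`%H` extracts the 2-digit hour (00-23): 10.

10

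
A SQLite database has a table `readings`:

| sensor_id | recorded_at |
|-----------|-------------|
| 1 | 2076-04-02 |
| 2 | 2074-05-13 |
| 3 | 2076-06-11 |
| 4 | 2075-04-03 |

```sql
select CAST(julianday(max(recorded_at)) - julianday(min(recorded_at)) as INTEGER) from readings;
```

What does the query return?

MIN = 2074-05-13, MAX = 2076-06-11.
18 days remain in May 2074 after the 13th (31 − 13).
Full months from June 2074 through May 2076 contribute their day counts.
Then 11 days into June 2076.
Total: 18 + 30 + 31 + 31 + 30 + 31 + 30 + 31 + 31 + 28 + 31 + 30 + 31 + 30 + 31 + 31 + 30 + 31 + 30 + 31 + 31 + 29 + 31 + 30 + 31 + 11 = 760.

760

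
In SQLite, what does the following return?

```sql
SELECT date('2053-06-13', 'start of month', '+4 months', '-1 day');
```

`start of month` rewinds 2053-06-13 to 2053-06-01.
Adding +4 months to 2053-06-01 gives 2053-10-01.
Going back 1 day from 2053-10-01 reaches 2053-09-30 (last day of September, 30 days).

2053-09-30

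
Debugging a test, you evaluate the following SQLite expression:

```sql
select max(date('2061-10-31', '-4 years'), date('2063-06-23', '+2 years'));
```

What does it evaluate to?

date('2061-10-31', '-4 years') → 2057-10-31.
date('2063-06-23', '+2 years') → 2065-06-23.
Later of the two is 2065-06-23.

2065-06-23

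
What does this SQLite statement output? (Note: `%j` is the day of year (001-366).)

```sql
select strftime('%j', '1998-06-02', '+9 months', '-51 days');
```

First apply '+9 months', '-51 days': 1998-06-02 → 1999-01-10.
Day-of-year for 1999-01-10: days since 1999-01-01 inclusive = 10, zero-padded to 010.

010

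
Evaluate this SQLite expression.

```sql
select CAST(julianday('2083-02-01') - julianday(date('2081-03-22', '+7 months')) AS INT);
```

467

Adding +7 months to 2081-03-22 gives 2081-10-22.
9 days remain in October 2081 after the 22nd (31 − 22).
Full months from November 2081 through January 2083 contribute their day counts.
Then 1 day into February 2083.
Total: 9 + 30 + 31 + 31 + 28 + 31 + 30 + 31 + 30 + 31 + 31 + 30 + 31 + 30 + 31 + 31 + 1 = 467.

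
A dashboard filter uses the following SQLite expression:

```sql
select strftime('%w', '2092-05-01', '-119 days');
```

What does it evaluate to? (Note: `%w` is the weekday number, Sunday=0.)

First apply '-119 days': 2092-05-01 → 2092-01-03.
2092-01-03 is a Thursday; with Sunday=0 that is 4.

4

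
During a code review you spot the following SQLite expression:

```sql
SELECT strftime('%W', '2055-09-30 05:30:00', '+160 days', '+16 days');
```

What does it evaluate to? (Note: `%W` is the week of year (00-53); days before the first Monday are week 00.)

First apply '+160 days', '+16 days': 2055-09-30 05:30:00 → 2056-03-24 05:30:00.
2056-03-24 is a Friday. SQLite's %W counts Mondays since the year started; the result is 12.

12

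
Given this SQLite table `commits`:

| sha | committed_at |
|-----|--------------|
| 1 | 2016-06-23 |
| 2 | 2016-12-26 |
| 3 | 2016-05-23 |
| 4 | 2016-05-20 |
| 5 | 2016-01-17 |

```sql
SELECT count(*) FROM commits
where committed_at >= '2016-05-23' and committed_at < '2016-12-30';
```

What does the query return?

Rows in [2016-05-23, 2016-12-30): 2016-06-23, 2016-12-26, 2016-05-23 → 3 rows.

3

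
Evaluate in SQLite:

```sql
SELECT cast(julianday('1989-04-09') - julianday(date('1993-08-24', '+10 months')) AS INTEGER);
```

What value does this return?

Adding +10 months to 1993-08-24 gives 1994-06-24.
21 days remain in April 1989 after the 9th (30 − 9).
Full months from May 1989 through May 1994 contribute their day counts.
Then 24 days into June 1994.
Total: 21 + 31 + 30 + 31 + 31 + 30 + 31 + 30 + 31 + 31 + 28 + 31 + 30 + 31 + 30 + 31 + 31 + 30 + 31 + 30 + 31 + 31 + 28 + 31 + 30 + 31 + 30 + 31 + 31 + 30 + 31 + 30 + 31 + 31 + 29 + 31 + 30 + 31 + 30 + 31 + 31 + 30 + 31 + 30 + 31 + 31 + 28 + 31 + 30 + 31 + 30 + 31 + 31 + 30 + 31 + 30 + 31 + 31 + 28 + 31 + 30 + 31 + 24 = 1902.
The subtraction is earlier − later, so the result is −1902 → -1902.

-1902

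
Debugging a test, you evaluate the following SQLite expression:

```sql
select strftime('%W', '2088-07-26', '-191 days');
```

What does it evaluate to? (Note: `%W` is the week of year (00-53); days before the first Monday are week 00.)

First apply '-191 days': 2088-07-26 → 2088-01-17.
2088-01-17 is a Saturday. SQLite's %W counts Mondays since the year started; the result is 02.

02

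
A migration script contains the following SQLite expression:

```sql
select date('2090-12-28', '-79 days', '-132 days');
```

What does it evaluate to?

Applying '-79 days' to 2090-12-28: counting 79 days back gives 2090-10-10.
Applying '-132 days' to 2090-10-10: counting 132 days back gives 2090-05-31.

2090-05-31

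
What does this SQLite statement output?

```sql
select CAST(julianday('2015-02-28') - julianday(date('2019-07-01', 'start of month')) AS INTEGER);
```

`start of month` rewinds 2019-07-01 to 2019-07-01.
0 days remain in February 2015 after the 28th (28 − 28).
Full months from March 2015 through June 2019 contribute their day counts.
Then 1 day into July 2019.
Total: 0 + 31 + 30 + 31 + 30 + 31 + 31 + 30 + 31 + 30 + 31 + 31 + 29 + 31 + 30 + 31 + 30 + 31 + 31 + 30 + 31 + 30 + 31 + 31 + 28 + 31 + 30 + 31 + 30 + 31 + 31 + 30 + 31 + 30 + 31 + 31 + 28 + 31 + 30 + 31 + 30 + 31 + 31 + 30 + 31 + 30 + 31 + 31 + 28 + 31 + 30 + 31 + 30 + 1 = 1584.
The subtraction is earlier − later, so the result is −1584 → -1584.

-1584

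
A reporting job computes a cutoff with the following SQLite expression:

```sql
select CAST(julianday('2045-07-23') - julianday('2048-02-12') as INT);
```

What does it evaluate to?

8 days remain in July 2045 after the 23rd (31 − 23).
Full months from August 2045 through January 2048 contribute their day counts.
Then 12 days into February 2048.
Total: 8 + 31 + 30 + 31 + 30 + 31 + 31 + 28 + 31 + 30 + 31 + 30 + 31 + 31 + 30 + 31 + 30 + 31 + 31 + 28 + 31 + 30 + 31 + 30 + 31 + 31 + 30 + 31 + 30 + 31 + 31 + 12 = 934.
The subtraction is earlier − later, so the result is −934 → -934.

-934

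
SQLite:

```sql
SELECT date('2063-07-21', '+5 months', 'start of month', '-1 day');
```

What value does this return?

2063-11-30

Adding +5 months to 2063-07-21 gives 2063-12-21.
`start of month` rewinds 2063-12-21 to 2063-12-01.
Going back 1 day from 2063-12-01 reaches 2063-11-30 (last day of November, 30 days).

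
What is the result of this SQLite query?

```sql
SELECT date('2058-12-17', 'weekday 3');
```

2058-12-18

`weekday 3` advances to the next Wednesday; 2058-12-17 is a Tuesday, so it moves forward to 2058-12-18.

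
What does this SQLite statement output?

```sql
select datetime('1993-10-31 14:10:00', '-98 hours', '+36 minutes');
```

-98 hours from 1993-10-31 14:10:00 is 1993-10-27 12:10:00 (crosses midnight).
+36 minutes from 1993-10-27 12:10:00 is 1993-10-27 12:46:00.

1993-10-27 12:46:00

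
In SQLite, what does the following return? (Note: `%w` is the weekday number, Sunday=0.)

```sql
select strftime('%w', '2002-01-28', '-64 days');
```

First apply '-64 days': 2002-01-28 → 2001-11-25.
2001-11-25 is a Sunday; with Sunday=0 that is 0.

0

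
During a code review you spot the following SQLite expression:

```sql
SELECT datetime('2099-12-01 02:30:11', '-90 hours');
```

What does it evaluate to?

-90 hours from 2099-12-01 02:30:11 is 2099-11-27 08:30:11 (crosses midnight).

2099-11-27 08:30:11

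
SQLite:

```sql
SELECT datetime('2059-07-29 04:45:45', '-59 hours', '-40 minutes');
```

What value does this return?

2059-07-26 17:05:45

-59 hours from 2059-07-29 04:45:45 is 2059-07-26 17:45:45 (crosses midnight).
-40 minutes from 2059-07-26 17:45:45 is 2059-07-26 17:05:45.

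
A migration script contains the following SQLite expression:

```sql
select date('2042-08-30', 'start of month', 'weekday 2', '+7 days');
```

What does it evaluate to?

`start of month` rewinds 2042-08-30 to 2042-08-01.
`weekday 2` advances to the next Tuesday; 2042-08-01 is a Friday, so it moves forward to 2042-08-05.
Advancing 7 more days within August lands on 2042-08-12.

2042-08-12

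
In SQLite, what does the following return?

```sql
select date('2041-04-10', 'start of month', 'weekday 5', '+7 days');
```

2041-04-12

`start of month` rewinds 2041-04-10 to 2041-04-01.
`weekday 5` advances to the next Friday; 2041-04-01 is a Monday, so it moves forward to 2041-04-05.
Advancing 7 more days within April lands on 2041-04-12.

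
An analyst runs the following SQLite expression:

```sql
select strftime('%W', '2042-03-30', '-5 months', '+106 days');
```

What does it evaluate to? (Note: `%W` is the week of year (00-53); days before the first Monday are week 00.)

06

First apply '-5 months', '+106 days': 2042-03-30 → 2042-02-13.
2042-02-13 is a Thursday. SQLite's %W counts Mondays since the year started; the result is 06.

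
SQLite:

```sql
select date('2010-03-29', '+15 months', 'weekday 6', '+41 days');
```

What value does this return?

2011-08-12

Adding +15 months to 2010-03-29 gives 2011-06-29.
`weekday 6` advances to the next Saturday; 2011-06-29 is a Wednesday, so it moves forward to 2011-07-02.
Applying '+41 days' to 2011-07-02: counting 41 days forward gives 2011-08-12.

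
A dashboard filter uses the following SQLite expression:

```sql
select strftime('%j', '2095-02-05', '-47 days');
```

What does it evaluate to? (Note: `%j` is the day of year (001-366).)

First apply '-47 days': 2095-02-05 → 2094-12-20.
Day-of-year for 2094-12-20: days since 2094-01-01 inclusive = 354, zero-padded to 354.

354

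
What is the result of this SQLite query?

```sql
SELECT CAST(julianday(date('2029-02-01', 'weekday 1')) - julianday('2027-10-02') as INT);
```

492

`weekday 1` advances to the next Monday; 2029-02-01 is a Thursday, so it moves forward to 2029-02-05.
29 days remain in October 2027 after the 2nd (31 − 2).
Full months from November 2027 through January 2029 contribute their day counts.
Then 5 days into February 2029.
Total: 29 + 30 + 31 + 31 + 29 + 31 + 30 + 31 + 30 + 31 + 31 + 30 + 31 + 30 + 31 + 31 + 5 = 492.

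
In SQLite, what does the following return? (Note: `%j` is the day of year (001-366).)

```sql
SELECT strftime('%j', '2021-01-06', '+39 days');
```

045

First apply '+39 days': 2021-01-06 → 2021-02-14.
Day-of-year for 2021-02-14: days since 2021-01-01 inclusive = 45, zero-padded to 045.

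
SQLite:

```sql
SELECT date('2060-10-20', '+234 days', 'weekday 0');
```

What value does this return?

Applying '+234 days' to 2060-10-20: counting 234 days forward gives 2061-06-11.
`weekday 0` advances to the next Sunday; 2061-06-11 is a Saturday, so it moves forward to 2061-06-12.

2061-06-12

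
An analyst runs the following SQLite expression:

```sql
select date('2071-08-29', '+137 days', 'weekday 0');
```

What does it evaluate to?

2072-01-17

Applying '+137 days' to 2071-08-29: counting 137 days forward gives 2072-01-13.
`weekday 0` advances to the next Sunday; 2072-01-13 is a Wednesday, so it moves forward to 2072-01-17.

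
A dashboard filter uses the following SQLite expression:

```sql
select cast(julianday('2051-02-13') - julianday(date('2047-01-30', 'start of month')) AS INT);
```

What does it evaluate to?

`start of month` rewinds 2047-01-30 to 2047-01-01.
30 days remain in January 2047 after the 1st (31 − 1).
Full months from February 2047 through January 2051 contribute their day counts.
Then 13 days into February 2051.
Total: 30 + 28 + 31 + 30 + 31 + 30 + 31 + 31 + 30 + 31 + 30 + 31 + 31 + 29 + 31 + 30 + 31 + 30 + 31 + 31 + 30 + 31 + 30 + 31 + 31 + 28 + 31 + 30 + 31 + 30 + 31 + 31 + 30 + 31 + 30 + 31 + 31 + 28 + 31 + 30 + 31 + 30 + 31 + 31 + 30 + 31 + 30 + 31 + 31 + 13 = 1504.

1504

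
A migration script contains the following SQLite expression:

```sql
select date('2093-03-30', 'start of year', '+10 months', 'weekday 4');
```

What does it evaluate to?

2093-11-05

`start of year` rewinds 2093-03-30 to 2093-01-01.
Adding +10 months to 2093-01-01 gives 2093-11-01.
`weekday 4` advances to the next Thursday; 2093-11-01 is a Sunday, so it moves forward to 2093-11-05.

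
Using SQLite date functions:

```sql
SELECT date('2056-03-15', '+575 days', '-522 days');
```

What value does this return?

2056-05-07

Applying '+575 days' to 2056-03-15: counting 575 days forward gives 2057-10-11.
Applying '-522 days' to 2057-10-11: counting 522 days back gives 2056-05-07.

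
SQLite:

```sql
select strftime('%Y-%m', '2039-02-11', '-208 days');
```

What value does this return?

First apply '-208 days': 2039-02-11 → 2038-07-18.
`%Y-%m` extracts the year-month: 2038-07.

2038-07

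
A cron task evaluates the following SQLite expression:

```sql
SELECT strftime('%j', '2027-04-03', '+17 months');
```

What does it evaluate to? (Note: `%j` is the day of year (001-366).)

247

First apply '+17 months': 2027-04-03 → 2028-09-03.
Day-of-year for 2028-09-03: days since 2028-01-01 inclusive = 247, zero-padded to 247.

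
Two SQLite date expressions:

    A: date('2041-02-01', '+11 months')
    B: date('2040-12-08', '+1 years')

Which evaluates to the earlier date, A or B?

A = 2042-01-01.
B = 2041-12-08.
B is earlier.

B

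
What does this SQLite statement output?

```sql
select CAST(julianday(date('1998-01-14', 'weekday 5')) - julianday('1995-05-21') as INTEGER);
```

`weekday 5` advances to the next Friday; 1998-01-14 is a Wednesday, so it moves forward to 1998-01-16.
10 days remain in May 1995 after the 21st (31 − 21).
Full months from June 1995 through December 1997 contribute their day counts.
Then 16 days into January 1998.
Total: 10 + 30 + 31 + 31 + 30 + 31 + 30 + 31 + 31 + 29 + 31 + 30 + 31 + 30 + 31 + 31 + 30 + 31 + 30 + 31 + 31 + 28 + 31 + 30 + 31 + 30 + 31 + 31 + 30 + 31 + 30 + 31 + 16 = 971.

971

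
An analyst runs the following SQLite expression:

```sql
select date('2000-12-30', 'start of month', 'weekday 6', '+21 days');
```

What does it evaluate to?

2000-12-23

`start of month` rewinds 2000-12-30 to 2000-12-01.
`weekday 6` advances to the next Saturday; 2000-12-01 is a Friday, so it moves forward to 2000-12-02.
Advancing 21 more days within December lands on 2000-12-23.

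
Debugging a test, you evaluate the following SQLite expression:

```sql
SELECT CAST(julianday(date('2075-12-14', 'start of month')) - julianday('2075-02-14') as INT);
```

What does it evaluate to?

290

`start of month` rewinds 2075-12-14 to 2075-12-01.
14 days remain in February 2075 after the 14th (28 − 14).
Full months from March 2075 through November 2075 contribute their day counts.
Then 1 day into December 2075.
Total: 14 + 31 + 30 + 31 + 30 + 31 + 31 + 30 + 31 + 30 + 1 = 290.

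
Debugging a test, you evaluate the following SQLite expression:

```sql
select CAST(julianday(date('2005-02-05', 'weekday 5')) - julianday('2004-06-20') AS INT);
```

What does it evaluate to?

`weekday 5` advances to the next Friday; 2005-02-05 is a Saturday, so it moves forward to 2005-02-11.
10 days remain in June 2004 after the 20th (30 − 20).
Full months from July 2004 through January 2005 contribute their day counts.
Then 11 days into February 2005.
Total: 10 + 31 + 31 + 30 + 31 + 30 + 31 + 31 + 11 = 236.

236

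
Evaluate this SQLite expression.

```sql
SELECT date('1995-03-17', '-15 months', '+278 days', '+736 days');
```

1996-09-26

Adding -15 months to 1995-03-17 gives 1993-12-17.
Applying '+278 days' to 1993-12-17: counting 278 days forward gives 1994-09-21.
Applying '+736 days' to 1994-09-21: counting 736 days forward gives 1996-09-26.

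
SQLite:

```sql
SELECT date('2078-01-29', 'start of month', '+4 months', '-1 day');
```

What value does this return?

2078-04-30

`start of month` rewinds 2078-01-29 to 2078-01-01.
Adding +4 months to 2078-01-01 gives 2078-05-01.
Going back 1 day from 2078-05-01 reaches 2078-04-30 (last day of April, 30 days).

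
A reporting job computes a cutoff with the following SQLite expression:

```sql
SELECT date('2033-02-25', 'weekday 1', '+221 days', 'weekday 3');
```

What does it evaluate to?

2033-10-12

`weekday 1` advances to the next Monday; 2033-02-25 is a Friday, so it moves forward to 2033-02-28.
Applying '+221 days' to 2033-02-28: counting 221 days forward gives 2033-10-07.
`weekday 3` advances to the next Wednesday; 2033-10-07 is a Friday, so it moves forward to 2033-10-12.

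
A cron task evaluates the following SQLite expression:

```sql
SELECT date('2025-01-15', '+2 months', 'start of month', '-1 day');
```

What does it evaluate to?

2025-02-28

Adding +2 months to 2025-01-15 gives 2025-03-15.
`start of month` rewinds 2025-03-15 to 2025-03-01.
Going back 1 day from 2025-03-01 reaches 2025-02-28 (last day of February, 28 days).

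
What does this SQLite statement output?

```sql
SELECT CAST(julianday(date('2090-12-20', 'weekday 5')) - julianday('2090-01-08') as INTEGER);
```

348

`weekday 5` advances to the next Friday; 2090-12-20 is a Wednesday, so it moves forward to 2090-12-22.
23 days remain in January 2090 after the 8th (31 − 8).
Full months from February 2090 through November 2090 contribute their day counts.
Then 22 days into December 2090.
Total: 23 + 28 + 31 + 30 + 31 + 30 + 31 + 31 + 30 + 31 + 30 + 22 = 348.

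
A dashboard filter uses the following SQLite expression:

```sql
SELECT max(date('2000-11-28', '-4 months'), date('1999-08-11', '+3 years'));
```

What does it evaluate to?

2002-08-11

date('2000-11-28', '-4 months') → 2000-07-28.
date('1999-08-11', '+3 years') → 2002-08-11.
Later of the two is 2002-08-11.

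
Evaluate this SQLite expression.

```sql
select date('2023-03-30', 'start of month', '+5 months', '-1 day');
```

2023-07-31

`start of month` rewinds 2023-03-30 to 2023-03-01.
Adding +5 months to 2023-03-01 gives 2023-08-01.
Going back 1 day from 2023-08-01 reaches 2023-07-31 (last day of July, 31 days).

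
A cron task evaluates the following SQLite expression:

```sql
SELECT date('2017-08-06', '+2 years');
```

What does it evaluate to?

2019-08-06

Adding +2 years to 2017-08-06 gives 2019-08-06.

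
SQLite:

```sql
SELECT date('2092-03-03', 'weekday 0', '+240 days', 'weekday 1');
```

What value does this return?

2092-11-10

`weekday 0` advances to the next Sunday; 2092-03-03 is a Monday, so it moves forward to 2092-03-09.
Applying '+240 days' to 2092-03-09: counting 240 days forward gives 2092-11-04.
`weekday 1` advances to the next Monday; 2092-11-04 is a Tuesday, so it moves forward to 2092-11-10.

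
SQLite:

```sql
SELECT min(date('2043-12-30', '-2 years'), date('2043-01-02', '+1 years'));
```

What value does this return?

date('2043-12-30', '-2 years') → 2041-12-30.
date('2043-01-02', '+1 years') → 2044-01-02.
Earlier of the two is 2041-12-30.

2041-12-30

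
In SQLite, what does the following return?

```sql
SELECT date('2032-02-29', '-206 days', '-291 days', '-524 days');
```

2029-05-14

Applying '-206 days' to 2032-02-29: counting 206 days back gives 2031-08-07.
Applying '-291 days' to 2031-08-07: counting 291 days back gives 2030-10-20.
Applying '-524 days' to 2030-10-20: counting 524 days back gives 2029-05-14.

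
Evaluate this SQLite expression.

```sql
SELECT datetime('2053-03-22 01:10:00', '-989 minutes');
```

989 minutes = 16h 29m; -989 minutes from 2053-03-22 01:10:00 is 2053-03-21 08:41:00 (crosses midnight).

2053-03-21 08:41:00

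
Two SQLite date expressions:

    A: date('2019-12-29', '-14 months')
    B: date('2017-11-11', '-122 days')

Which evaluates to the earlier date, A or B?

B

A = 2018-10-29.
B = 2017-07-12.
B is earlier.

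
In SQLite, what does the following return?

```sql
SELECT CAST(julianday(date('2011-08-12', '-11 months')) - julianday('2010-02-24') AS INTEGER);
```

200

Adding -11 months to 2011-08-12 gives 2010-09-12.
4 days remain in February 2010 after the 24th (28 − 24).
Full months from March 2010 through August 2010 contribute their day counts.
Then 12 days into September 2010.
Total: 4 + 31 + 30 + 31 + 30 + 31 + 31 + 12 = 200.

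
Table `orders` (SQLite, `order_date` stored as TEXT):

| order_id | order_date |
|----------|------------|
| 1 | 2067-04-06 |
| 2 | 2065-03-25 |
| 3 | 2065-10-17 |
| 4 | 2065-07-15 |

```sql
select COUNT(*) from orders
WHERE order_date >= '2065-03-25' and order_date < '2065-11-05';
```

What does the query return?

3

Rows in [2065-03-25, 2065-11-05): 2065-03-25, 2065-10-17, 2065-07-15 → 3 rows.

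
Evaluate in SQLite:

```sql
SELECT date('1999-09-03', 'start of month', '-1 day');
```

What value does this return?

`start of month` rewinds 1999-09-03 to 1999-09-01.
Going back 1 day from 1999-09-01 reaches 1999-08-31 (last day of August, 31 days).

1999-08-31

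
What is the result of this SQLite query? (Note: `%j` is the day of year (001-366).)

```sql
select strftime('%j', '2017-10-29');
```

Day-of-year for 2017-10-29: days since 2017-01-01 inclusive = 302, zero-padded to 302.

302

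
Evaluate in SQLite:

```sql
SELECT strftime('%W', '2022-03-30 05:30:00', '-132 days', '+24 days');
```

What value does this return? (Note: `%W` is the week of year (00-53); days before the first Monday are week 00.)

First apply '-132 days', '+24 days': 2022-03-30 05:30:00 → 2021-12-12 05:30:00.
2021-12-12 is a Sunday. SQLite's %W counts Mondays since the year started; the result is 49.

49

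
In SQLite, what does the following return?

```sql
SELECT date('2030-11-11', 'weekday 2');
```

`weekday 2` advances to the next Tuesday; 2030-11-11 is a Monday, so it moves forward to 2030-11-12.

2030-11-12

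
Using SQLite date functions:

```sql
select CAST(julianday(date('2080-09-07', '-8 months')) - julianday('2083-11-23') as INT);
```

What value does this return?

Adding -8 months to 2080-09-07 gives 2080-01-07.
24 days remain in January 2080 after the 7th (31 − 7).
Full months from February 2080 through October 2083 contribute their day counts.
Then 23 days into November 2083.
Total: 24 + 29 + 31 + 30 + 31 + 30 + 31 + 31 + 30 + 31 + 30 + 31 + 31 + 28 + 31 + 30 + 31 + 30 + 31 + 31 + 30 + 31 + 30 + 31 + 31 + 28 + 31 + 30 + 31 + 30 + 31 + 31 + 30 + 31 + 30 + 31 + 31 + 28 + 31 + 30 + 31 + 30 + 31 + 31 + 30 + 31 + 23 = 1416.
The subtraction is earlier − later, so the result is −1416 → -1416.

-1416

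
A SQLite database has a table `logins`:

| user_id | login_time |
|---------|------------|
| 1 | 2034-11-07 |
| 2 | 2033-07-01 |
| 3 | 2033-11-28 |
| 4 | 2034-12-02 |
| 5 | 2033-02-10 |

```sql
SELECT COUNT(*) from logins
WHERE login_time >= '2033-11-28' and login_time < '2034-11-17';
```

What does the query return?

Rows in [2033-11-28, 2034-11-17): 2034-11-07, 2033-11-28 → 2 rows.

2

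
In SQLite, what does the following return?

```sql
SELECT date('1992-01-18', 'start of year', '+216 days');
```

`start of year` rewinds 1992-01-18 to 1992-01-01.
Applying '+216 days' to 1992-01-01: counting 216 days forward gives 1992-08-04.

1992-08-04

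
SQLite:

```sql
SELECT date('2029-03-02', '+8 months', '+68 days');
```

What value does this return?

Adding +8 months to 2029-03-02 gives 2029-11-02.
Applying '+68 days' to 2029-11-02: counting 68 days forward gives 2030-01-09.

2030-01-09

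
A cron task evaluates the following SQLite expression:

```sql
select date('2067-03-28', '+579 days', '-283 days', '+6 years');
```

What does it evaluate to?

Applying '+579 days' to 2067-03-28: counting 579 days forward gives 2068-10-27.
Applying '-283 days' to 2068-10-27: counting 283 days back gives 2068-01-18.
Adding +6 years to 2068-01-18 gives 2074-01-18.

2074-01-18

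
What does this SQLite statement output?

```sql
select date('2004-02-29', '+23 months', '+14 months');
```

2007-03-29

Adding +23 months to 2004-02-29 gives 2006-01-29.
Adding +14 months to 2006-01-29 gives 2007-03-29.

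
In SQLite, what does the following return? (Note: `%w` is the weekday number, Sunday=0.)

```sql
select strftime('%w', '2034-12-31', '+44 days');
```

2

First apply '+44 days': 2034-12-31 → 2035-02-13.
2035-02-13 is a Tuesday; with Sunday=0 that is 2.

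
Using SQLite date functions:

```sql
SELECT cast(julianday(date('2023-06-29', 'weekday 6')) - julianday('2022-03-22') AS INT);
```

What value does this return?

`weekday 6` advances to the next Saturday; 2023-06-29 is a Thursday, so it moves forward to 2023-07-01.
9 days remain in March 2022 after the 22nd (31 − 22).
Full months from April 2022 through June 2023 contribute their day counts.
Then 1 day into July 2023.
Total: 9 + 30 + 31 + 30 + 31 + 31 + 30 + 31 + 30 + 31 + 31 + 28 + 31 + 30 + 31 + 30 + 1 = 466.

466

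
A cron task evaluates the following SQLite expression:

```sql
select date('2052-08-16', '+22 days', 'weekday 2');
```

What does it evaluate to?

2052-09-10

August 2052 has 31 days; 15 remain after the 16th, so 16 days reach 2052-09-01.
Advancing 6 more days within September lands on 2052-09-07.
`weekday 2` advances to the next Tuesday; 2052-09-07 is a Saturday, so it moves forward to 2052-09-10.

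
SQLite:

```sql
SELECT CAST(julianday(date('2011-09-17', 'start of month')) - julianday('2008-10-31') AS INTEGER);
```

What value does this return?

1035

`start of month` rewinds 2011-09-17 to 2011-09-01.
0 days remain in October 2008 after the 31st (31 − 31).
Full months from November 2008 through August 2011 contribute their day counts.
Then 1 day into September 2011.
Total: 0 + 30 + 31 + 31 + 28 + 31 + 30 + 31 + 30 + 31 + 31 + 30 + 31 + 30 + 31 + 31 + 28 + 31 + 30 + 31 + 30 + 31 + 31 + 30 + 31 + 30 + 31 + 31 + 28 + 31 + 30 + 31 + 30 + 31 + 31 + 1 = 1035.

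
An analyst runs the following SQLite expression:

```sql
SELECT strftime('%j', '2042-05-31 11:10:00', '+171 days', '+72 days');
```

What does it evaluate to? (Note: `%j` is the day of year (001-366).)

First apply '+171 days', '+72 days': 2042-05-31 11:10:00 → 2043-01-29 11:10:00.
Day-of-year for 2043-01-29: days since 2043-01-01 inclusive = 29, zero-padded to 029.

029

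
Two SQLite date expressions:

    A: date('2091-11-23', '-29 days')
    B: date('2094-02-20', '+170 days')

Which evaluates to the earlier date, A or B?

A = 2091-10-25.
B = 2094-08-09.
A is earlier.

A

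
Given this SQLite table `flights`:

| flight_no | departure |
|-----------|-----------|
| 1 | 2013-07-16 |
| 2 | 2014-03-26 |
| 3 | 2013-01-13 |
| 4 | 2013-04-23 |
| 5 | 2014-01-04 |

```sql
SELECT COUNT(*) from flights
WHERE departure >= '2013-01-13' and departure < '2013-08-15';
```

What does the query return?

Rows in [2013-01-13, 2013-08-15): 2013-07-16, 2013-01-13, 2013-04-23 → 3 rows.

3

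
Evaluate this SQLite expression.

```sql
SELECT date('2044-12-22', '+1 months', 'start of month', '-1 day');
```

Adding +1 month to 2044-12-22 gives 2045-01-22.
`start of month` rewinds 2045-01-22 to 2045-01-01.
Going back 1 day from 2045-01-01 reaches 2044-12-31 (last day of December, 31 days).

2044-12-31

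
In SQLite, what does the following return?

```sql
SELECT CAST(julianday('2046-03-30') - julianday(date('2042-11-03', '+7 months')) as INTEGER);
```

1031

Adding +7 months to 2042-11-03 gives 2043-06-03.
27 days remain in June 2043 after the 3rd (30 − 3).
Full months from July 2043 through February 2046 contribute their day counts.
Then 30 days into March 2046.
Total: 27 + 31 + 31 + 30 + 31 + 30 + 31 + 31 + 29 + 31 + 30 + 31 + 30 + 31 + 31 + 30 + 31 + 30 + 31 + 31 + 28 + 31 + 30 + 31 + 30 + 31 + 31 + 30 + 31 + 30 + 31 + 31 + 28 + 30 = 1031.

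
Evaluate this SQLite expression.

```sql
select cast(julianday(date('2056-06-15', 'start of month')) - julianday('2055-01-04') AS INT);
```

514

`start of month` rewinds 2056-06-15 to 2056-06-01.
27 days remain in January 2055 after the 4th (31 − 4).
Full months from February 2055 through May 2056 contribute their day counts.
Then 1 day into June 2056.
Total: 27 + 28 + 31 + 30 + 31 + 30 + 31 + 31 + 30 + 31 + 30 + 31 + 31 + 29 + 31 + 30 + 31 + 1 = 514.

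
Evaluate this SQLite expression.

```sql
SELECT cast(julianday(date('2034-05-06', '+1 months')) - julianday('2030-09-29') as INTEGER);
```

Adding +1 month to 2034-05-06 gives 2034-06-06.
1 day remains in September 2030 after the 29th (30 − 29).
Full months from October 2030 through May 2034 contribute their day counts.
Then 6 days into June 2034.
Total: 1 + 31 + 30 + 31 + 31 + 28 + 31 + 30 + 31 + 30 + 31 + 31 + 30 + 31 + 30 + 31 + 31 + 29 + 31 + 30 + 31 + 30 + 31 + 31 + 30 + 31 + 30 + 31 + 31 + 28 + 31 + 30 + 31 + 30 + 31 + 31 + 30 + 31 + 30 + 31 + 31 + 28 + 31 + 30 + 31 + 6 = 1346.

1346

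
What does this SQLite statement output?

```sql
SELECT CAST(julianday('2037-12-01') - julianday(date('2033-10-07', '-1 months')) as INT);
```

1546

Adding -1 month to 2033-10-07 gives 2033-09-07.
23 days remain in September 2033 after the 7th (30 − 7).
Full months from October 2033 through November 2037 contribute their day counts.
Then 1 day into December 2037.
Total: 23 + 31 + 30 + 31 + 31 + 28 + 31 + 30 + 31 + 30 + 31 + 31 + 30 + 31 + 30 + 31 + 31 + 28 + 31 + 30 + 31 + 30 + 31 + 31 + 30 + 31 + 30 + 31 + 31 + 29 + 31 + 30 + 31 + 30 + 31 + 31 + 30 + 31 + 30 + 31 + 31 + 28 + 31 + 30 + 31 + 30 + 31 + 31 + 30 + 31 + 30 + 1 = 1546.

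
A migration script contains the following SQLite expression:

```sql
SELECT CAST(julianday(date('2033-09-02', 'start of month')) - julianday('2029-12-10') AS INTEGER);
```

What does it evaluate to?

`start of month` rewinds 2033-09-02 to 2033-09-01.
21 days remain in December 2029 after the 10th (31 − 10).
Full months from January 2030 through August 2033 contribute their day counts.
Then 1 day into September 2033.
Total: 21 + 31 + 28 + 31 + 30 + 31 + 30 + 31 + 31 + 30 + 31 + 30 + 31 + 31 + 28 + 31 + 30 + 31 + 30 + 31 + 31 + 30 + 31 + 30 + 31 + 31 + 29 + 31 + 30 + 31 + 30 + 31 + 31 + 30 + 31 + 30 + 31 + 31 + 28 + 31 + 30 + 31 + 30 + 31 + 31 + 1 = 1361.

1361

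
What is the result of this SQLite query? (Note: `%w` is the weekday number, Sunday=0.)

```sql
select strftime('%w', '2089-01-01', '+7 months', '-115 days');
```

5

First apply '+7 months', '-115 days': 2089-01-01 → 2089-04-08.
2089-04-08 is a Friday; with Sunday=0 that is 5.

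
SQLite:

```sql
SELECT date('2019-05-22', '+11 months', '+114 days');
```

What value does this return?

2020-08-14

Adding +11 months to 2019-05-22 gives 2020-04-22.
Applying '+114 days' to 2020-04-22: counting 114 days forward gives 2020-08-14.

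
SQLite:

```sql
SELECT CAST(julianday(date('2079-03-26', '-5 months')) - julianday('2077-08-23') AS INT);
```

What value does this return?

Adding -5 months to 2079-03-26 gives 2078-10-26.
8 days remain in August 2077 after the 23rd (31 − 23).
Full months from September 2077 through September 2078 contribute their day counts.
Then 26 days into October 2078.
Total: 8 + 30 + 31 + 30 + 31 + 31 + 28 + 31 + 30 + 31 + 30 + 31 + 31 + 30 + 26 = 429.

429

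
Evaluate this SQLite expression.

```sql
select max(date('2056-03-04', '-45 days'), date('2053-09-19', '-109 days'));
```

date('2056-03-04', '-45 days') → 2056-01-19.
date('2053-09-19', '-109 days') → 2053-06-02.
Later of the two is 2056-01-19.

2056-01-19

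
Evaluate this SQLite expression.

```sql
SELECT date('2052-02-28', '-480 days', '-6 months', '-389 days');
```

Applying '-480 days' to 2052-02-28: counting 480 days back gives 2050-11-05.
Adding -6 months to 2050-11-05 gives 2050-05-05.
Applying '-389 days' to 2050-05-05: counting 389 days back gives 2049-04-11.

2049-04-11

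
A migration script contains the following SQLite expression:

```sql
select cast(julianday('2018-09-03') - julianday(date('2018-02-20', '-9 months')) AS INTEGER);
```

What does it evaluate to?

471

Adding -9 months to 2018-02-20 gives 2017-05-20.
11 days remain in May 2017 after the 20th (31 − 20).
Full months from June 2017 through August 2018 contribute their day counts.
Then 3 days into September 2018.
Total: 11 + 30 + 31 + 31 + 30 + 31 + 30 + 31 + 31 + 28 + 31 + 30 + 31 + 30 + 31 + 31 + 3 = 471.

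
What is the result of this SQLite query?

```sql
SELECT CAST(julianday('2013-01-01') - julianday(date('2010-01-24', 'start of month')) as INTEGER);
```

`start of month` rewinds 2010-01-24 to 2010-01-01.
30 days remain in January 2010 after the 1st (31 − 1).
Full months from February 2010 through December 2012 contribute their day counts.
Then 1 day into January 2013.
Total: 30 + 28 + 31 + 30 + 31 + 30 + 31 + 31 + 30 + 31 + 30 + 31 + 31 + 28 + 31 + 30 + 31 + 30 + 31 + 31 + 30 + 31 + 30 + 31 + 31 + 29 + 31 + 30 + 31 + 30 + 31 + 31 + 30 + 31 + 30 + 31 + 1 = 1096.

1096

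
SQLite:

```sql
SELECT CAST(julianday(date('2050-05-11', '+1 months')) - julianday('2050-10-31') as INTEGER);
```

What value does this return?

Adding +1 month to 2050-05-11 gives 2050-06-11.
19 days remain in June 2050 after the 11th (30 − 11).
July 2050: 31 days.
August 2050: 31 days.
September 2050: 30 days.
Then 31 days into October 2050.
Total: 19 + 31 + 31 + 30 + 31 = 142.
The subtraction is earlier − later, so the result is −142 → -142.

-142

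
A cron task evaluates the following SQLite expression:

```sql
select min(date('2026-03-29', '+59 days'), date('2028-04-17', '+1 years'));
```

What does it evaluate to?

date('2026-03-29', '+59 days') → 2026-05-27.
date('2028-04-17', '+1 years') → 2029-04-17.
Earlier of the two is 2026-05-27.

2026-05-27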